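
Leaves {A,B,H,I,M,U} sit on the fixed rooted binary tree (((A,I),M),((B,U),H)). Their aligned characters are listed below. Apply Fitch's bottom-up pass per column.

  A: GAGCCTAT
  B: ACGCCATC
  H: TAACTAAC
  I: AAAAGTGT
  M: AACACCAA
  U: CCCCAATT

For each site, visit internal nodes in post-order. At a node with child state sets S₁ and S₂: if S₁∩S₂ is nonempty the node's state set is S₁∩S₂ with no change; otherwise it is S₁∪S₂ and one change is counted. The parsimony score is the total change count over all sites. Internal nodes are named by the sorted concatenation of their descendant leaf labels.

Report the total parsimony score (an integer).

AI@0: {G} ∪ {A} = {A,G} (union, +1)
AIM@0: {A,G} ∩ {A} = {A} (intersection, +0)
BU@0: {A} ∪ {C} = {A,C} (union, +1)
BHU@0: {A,C} ∪ {T} = {A,C,T} (union, +1)
ABHIMU@0: {A} ∩ {A,C,T} = {A} (intersection, +0)
AI@1: {A} ∩ {A} = {A} (intersection, +0)
AIM@1: {A} ∩ {A} = {A} (intersection, +0)
BU@1: {C} ∩ {C} = {C} (intersection, +0)
BHU@1: {C} ∪ {A} = {A,C} (union, +1)
ABHIMU@1: {A} ∩ {A,C} = {A} (intersection, +0)
AI@2: {G} ∪ {A} = {A,G} (union, +1)
AIM@2: {A,G} ∪ {C} = {A,C,G} (union, +1)
BU@2: {G} ∪ {C} = {C,G} (union, +1)
BHU@2: {C,G} ∪ {A} = {A,C,G} (union, +1)
ABHIMU@2: {A,C,G} ∩ {A,C,G} = {A,C,G} (intersection, +0)
AI@3: {C} ∪ {A} = {A,C} (union, +1)
AIM@3: {A,C} ∩ {A} = {A} (intersection, +0)
BU@3: {C} ∩ {C} = {C} (intersection, +0)
BHU@3: {C} ∩ {C} = {C} (intersection, +0)
ABHIMU@3: {A} ∪ {C} = {A,C} (union, +1)
AI@4: {C} ∪ {G} = {C,G} (union, +1)
AIM@4: {C,G} ∩ {C} = {C} (intersection, +0)
BU@4: {C} ∪ {A} = {A,C} (union, +1)
BHU@4: {A,C} ∪ {T} = {A,C,T} (union, +1)
ABHIMU@4: {C} ∩ {A,C,T} = {C} (intersection, +0)
AI@5: {T} ∩ {T} = {T} (intersection, +0)
AIM@5: {T} ∪ {C} = {C,T} (union, +1)
BU@5: {A} ∩ {A} = {A} (intersection, +0)
BHU@5: {A} ∩ {A} = {A} (intersection, +0)
ABHIMU@5: {C,T} ∪ {A} = {A,C,T} (union, +1)
AI@6: {A} ∪ {G} = {A,G} (union, +1)
AIM@6: {A,G} ∩ {A} = {A} (intersection, +0)
BU@6: {T} ∩ {T} = {T} (intersection, +0)
BHU@6: {T} ∪ {A} = {A,T} (union, +1)
ABHIMU@6: {A} ∩ {A,T} = {A} (intersection, +0)
AI@7: {T} ∩ {T} = {T} (intersection, +0)
AIM@7: {T} ∪ {A} = {A,T} (union, +1)
BU@7: {C} ∪ {T} = {C,T} (union, +1)
BHU@7: {C,T} ∩ {C} = {C} (intersection, +0)
ABHIMU@7: {A,T} ∪ {C} = {A,C,T} (union, +1)
per-site changes: [3, 1, 4, 2, 3, 2, 2, 3]; total = 20

20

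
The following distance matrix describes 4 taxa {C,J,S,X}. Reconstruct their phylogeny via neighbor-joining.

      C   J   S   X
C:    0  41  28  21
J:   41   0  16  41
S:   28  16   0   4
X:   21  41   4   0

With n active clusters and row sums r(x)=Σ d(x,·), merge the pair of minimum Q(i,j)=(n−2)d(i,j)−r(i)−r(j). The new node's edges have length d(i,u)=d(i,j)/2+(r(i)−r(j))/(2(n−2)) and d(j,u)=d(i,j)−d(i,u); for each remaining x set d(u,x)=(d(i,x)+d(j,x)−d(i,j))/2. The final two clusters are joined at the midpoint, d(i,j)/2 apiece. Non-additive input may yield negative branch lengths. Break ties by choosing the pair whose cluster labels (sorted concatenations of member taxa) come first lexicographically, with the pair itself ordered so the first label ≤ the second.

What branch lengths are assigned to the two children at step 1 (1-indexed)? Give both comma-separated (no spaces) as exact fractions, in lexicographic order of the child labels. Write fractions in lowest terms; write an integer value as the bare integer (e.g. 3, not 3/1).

iteration 1: select C,X (d=21, Q=-114); attach at lengths (33/2, 9/2); label the merged cluster CX
  updated: d(CX,J)=61/2, d(CX,S)=11/2
iteration 2: select CX,J (d=61/2, Q=-52); attach at lengths (10, 41/2); label the merged cluster CJX
  updated: d(CJX,S)=-9/2
iteration 3: select CJX,S (d=-9/2); attach at lengths (-9/4, -9/4); label the merged cluster CJSX
final tree: (((C:33/2,X:9/2):10,J:41/2):-9/4,S:-9/4)
total length: 47

33/2,9/2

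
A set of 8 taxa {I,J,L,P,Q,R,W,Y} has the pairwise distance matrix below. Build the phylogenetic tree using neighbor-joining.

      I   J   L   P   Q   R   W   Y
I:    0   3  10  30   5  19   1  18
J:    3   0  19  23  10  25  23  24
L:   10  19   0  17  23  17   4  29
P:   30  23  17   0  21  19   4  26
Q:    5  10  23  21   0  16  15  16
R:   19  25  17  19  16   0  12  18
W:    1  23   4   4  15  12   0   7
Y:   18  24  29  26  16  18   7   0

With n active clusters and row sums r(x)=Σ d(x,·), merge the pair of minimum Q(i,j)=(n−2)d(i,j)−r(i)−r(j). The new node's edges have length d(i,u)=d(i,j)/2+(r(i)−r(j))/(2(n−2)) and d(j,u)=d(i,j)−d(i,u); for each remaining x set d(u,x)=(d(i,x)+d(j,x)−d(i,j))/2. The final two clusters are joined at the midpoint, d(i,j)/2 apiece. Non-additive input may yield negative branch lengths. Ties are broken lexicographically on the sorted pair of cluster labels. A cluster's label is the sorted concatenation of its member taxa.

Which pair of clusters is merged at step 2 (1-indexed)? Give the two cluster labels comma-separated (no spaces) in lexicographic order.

step 1: merge (I,J) at d=3, Q=-195; branch lengths I→-23/12, J→59/12; new cluster IJ
  updated: d(IJ,L)=13, d(IJ,P)=25, d(IJ,Q)=6, d(IJ,R)=41/2, d(IJ,W)=21/2, d(IJ,Y)=39/2
step 2: merge (IJ,Q) at d=6, Q=-323/2; branch lengths IJ→11/4, Q→13/4; new cluster IJQ
  updated: d(IJQ,L)=15, d(IJQ,P)=20, d(IJQ,R)=61/4, d(IJQ,W)=39/4, d(IJQ,Y)=59/4
step 3: merge (IJQ,Y) at d=59/4, Q=-221/2; branch lengths IJQ→39/8, Y→79/8; new cluster IJQY
  updated: d(IJQY,L)=117/8, d(IJQY,P)=125/8, d(IJQY,R)=37/4, d(IJQY,W)=1
step 4: merge (IJQY,R) at d=37/4, Q=-70; branch lengths IJQY→11/6, R→89/12; new cluster IJQRY
  updated: d(IJQRY,L)=179/16, d(IJQRY,P)=203/16, d(IJQRY,W)=15/8
step 5: merge (IJQRY,L) at d=179/16, Q=-569/16; branch lengths IJQRY→255/64, L→461/64; new cluster IJLQRY
  updated: d(IJLQRY,P)=37/4, d(IJLQRY,W)=-85/32
step 6: merge (IJLQRY,P) at d=37/4, Q=-339/32; branch lengths IJLQRY→83/64, P→509/64; new cluster IJLPQRY
  updated: d(IJLPQRY,W)=-253/64
step 7: merge (IJLPQRY,W) at d=-253/64; branch lengths IJLPQRY→-253/128, W→-253/128; new cluster IJLPQRWY
final tree: (((((((I:-23/12,J:59/12):11/4,Q:13/4):39/8,Y:79/8):11/6,R:89/12):255/64,L:461/64):83/64,P:509/64):-253/128,W:-253/128)
total length: 3167/64

IJ,Q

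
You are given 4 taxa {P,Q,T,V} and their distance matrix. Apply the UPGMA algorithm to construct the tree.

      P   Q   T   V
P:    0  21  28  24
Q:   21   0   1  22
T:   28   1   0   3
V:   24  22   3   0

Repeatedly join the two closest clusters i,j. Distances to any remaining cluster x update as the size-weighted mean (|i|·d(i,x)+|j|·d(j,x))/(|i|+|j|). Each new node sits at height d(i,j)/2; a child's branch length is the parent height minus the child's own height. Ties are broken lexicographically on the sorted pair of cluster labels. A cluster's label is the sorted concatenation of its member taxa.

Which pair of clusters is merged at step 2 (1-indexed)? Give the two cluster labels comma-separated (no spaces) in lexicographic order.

step 1: merge (Q,T) at d=1; branch lengths Q→1/2, T→1/2; new cluster QT
  updated: d(P,QT)=49/2, d(QT,V)=25/2
step 2: merge (QT,V) at d=25/2; branch lengths QT→23/4, V→25/4; new cluster QTV
  updated: d(P,QTV)=73/3
step 3: merge (P,QTV) at d=73/3; branch lengths P→73/6, QTV→71/12; new cluster PQTV
final tree: (P:73/6,((Q:1/2,T:1/2):23/4,V:25/4):71/12)
total length: 373/12

QT,V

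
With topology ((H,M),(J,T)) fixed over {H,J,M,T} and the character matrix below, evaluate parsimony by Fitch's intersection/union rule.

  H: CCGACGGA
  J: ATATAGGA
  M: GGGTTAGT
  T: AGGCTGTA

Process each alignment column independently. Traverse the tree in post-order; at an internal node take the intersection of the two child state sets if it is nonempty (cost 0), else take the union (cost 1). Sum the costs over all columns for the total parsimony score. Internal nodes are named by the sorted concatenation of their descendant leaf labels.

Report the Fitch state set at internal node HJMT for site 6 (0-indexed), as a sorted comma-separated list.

site 0, node HM: H={C} ∪ M={G} → {C,G} (+1)
site 0, node JT: J={A} ∩ T={A} → {A} (+0)
site 0, node HJMT: HM={C,G} ∪ JT={A} → {A,C,G} (+1)
site 1, node HM: H={C} ∪ M={G} → {C,G} (+1)
site 1, node JT: J={T} ∪ T={G} → {G,T} (+1)
site 1, node HJMT: HM={C,G} ∩ JT={G,T} → {G} (+0)
site 2, node HM: H={G} ∩ M={G} → {G} (+0)
site 2, node JT: J={A} ∪ T={G} → {A,G} (+1)
site 2, node HJMT: HM={G} ∩ JT={A,G} → {G} (+0)
site 3, node HM: H={A} ∪ M={T} → {A,T} (+1)
site 3, node JT: J={T} ∪ T={C} → {C,T} (+1)
site 3, node HJMT: HM={A,T} ∩ JT={C,T} → {T} (+0)
site 4, node HM: H={C} ∪ M={T} → {C,T} (+1)
site 4, node JT: J={A} ∪ T={T} → {A,T} (+1)
site 4, node HJMT: HM={C,T} ∩ JT={A,T} → {T} (+0)
site 5, node HM: H={G} ∪ M={A} → {A,G} (+1)
site 5, node JT: J={G} ∩ T={G} → {G} (+0)
site 5, node HJMT: HM={A,G} ∩ JT={G} → {G} (+0)
site 6, node HM: H={G} ∩ M={G} → {G} (+0)
site 6, node JT: J={G} ∪ T={T} → {G,T} (+1)
site 6, node HJMT: HM={G} ∩ JT={G,T} → {G} (+0)
site 7, node HM: H={A} ∪ M={T} → {A,T} (+1)
site 7, node JT: J={A} ∩ T={A} → {A} (+0)
site 7, node HJMT: HM={A,T} ∩ JT={A} → {A} (+0)
per-site changes: [2, 2, 1, 2, 2, 1, 1, 1]; total = 12

G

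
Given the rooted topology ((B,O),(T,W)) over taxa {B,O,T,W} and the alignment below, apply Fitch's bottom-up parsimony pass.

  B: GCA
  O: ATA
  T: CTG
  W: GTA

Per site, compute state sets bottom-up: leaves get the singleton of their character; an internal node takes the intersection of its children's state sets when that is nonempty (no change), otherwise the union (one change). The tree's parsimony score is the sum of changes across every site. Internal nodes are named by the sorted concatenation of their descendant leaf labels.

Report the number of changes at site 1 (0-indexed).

BO@0: {G} ∪ {A} = {A,G} (union, +1)
TW@0: {C} ∪ {G} = {C,G} (union, +1)
BOTW@0: {A,G} ∩ {C,G} = {G} (intersection, +0)
BO@1: {C} ∪ {T} = {C,T} (union, +1)
TW@1: {T} ∩ {T} = {T} (intersection, +0)
BOTW@1: {C,T} ∩ {T} = {T} (intersection, +0)
BO@2: {A} ∩ {A} = {A} (intersection, +0)
TW@2: {G} ∪ {A} = {A,G} (union, +1)
BOTW@2: {A} ∩ {A,G} = {A} (intersection, +0)
per-site changes: [2, 1, 1]; total = 4

1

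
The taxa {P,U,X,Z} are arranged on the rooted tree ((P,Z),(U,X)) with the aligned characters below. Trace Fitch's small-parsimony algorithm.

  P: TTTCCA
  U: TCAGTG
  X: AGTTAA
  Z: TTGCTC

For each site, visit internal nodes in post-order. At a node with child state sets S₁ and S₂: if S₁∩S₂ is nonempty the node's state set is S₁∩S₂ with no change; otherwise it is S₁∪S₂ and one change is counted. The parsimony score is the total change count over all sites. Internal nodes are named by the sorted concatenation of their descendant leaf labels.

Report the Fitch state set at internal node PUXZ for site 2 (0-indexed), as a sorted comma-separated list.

site 0, node PZ: P={T} ∩ Z={T} → {T} (+0)
site 0, node UX: U={T} ∪ X={A} → {A,T} (+1)
site 0, node PUXZ: PZ={T} ∩ UX={A,T} → {T} (+0)
site 1, node PZ: P={T} ∩ Z={T} → {T} (+0)
site 1, node UX: U={C} ∪ X={G} → {C,G} (+1)
site 1, node PUXZ: PZ={T} ∪ UX={C,G} → {C,G,T} (+1)
site 2, node PZ: P={T} ∪ Z={G} → {G,T} (+1)
site 2, node UX: U={A} ∪ X={T} → {A,T} (+1)
site 2, node PUXZ: PZ={G,T} ∩ UX={A,T} → {T} (+0)
site 3, node PZ: P={C} ∩ Z={C} → {C} (+0)
site 3, node UX: U={G} ∪ X={T} → {G,T} (+1)
site 3, node PUXZ: PZ={C} ∪ UX={G,T} → {C,G,T} (+1)
site 4, node PZ: P={C} ∪ Z={T} → {C,T} (+1)
site 4, node UX: U={T} ∪ X={A} → {A,T} (+1)
site 4, node PUXZ: PZ={C,T} ∩ UX={A,T} → {T} (+0)
site 5, node PZ: P={A} ∪ Z={C} → {A,C} (+1)
site 5, node UX: U={G} ∪ X={A} → {A,G} (+1)
site 5, node PUXZ: PZ={A,C} ∩ UX={A,G} → {A} (+0)
per-site changes: [1, 2, 2, 2, 2, 2]; total = 11

T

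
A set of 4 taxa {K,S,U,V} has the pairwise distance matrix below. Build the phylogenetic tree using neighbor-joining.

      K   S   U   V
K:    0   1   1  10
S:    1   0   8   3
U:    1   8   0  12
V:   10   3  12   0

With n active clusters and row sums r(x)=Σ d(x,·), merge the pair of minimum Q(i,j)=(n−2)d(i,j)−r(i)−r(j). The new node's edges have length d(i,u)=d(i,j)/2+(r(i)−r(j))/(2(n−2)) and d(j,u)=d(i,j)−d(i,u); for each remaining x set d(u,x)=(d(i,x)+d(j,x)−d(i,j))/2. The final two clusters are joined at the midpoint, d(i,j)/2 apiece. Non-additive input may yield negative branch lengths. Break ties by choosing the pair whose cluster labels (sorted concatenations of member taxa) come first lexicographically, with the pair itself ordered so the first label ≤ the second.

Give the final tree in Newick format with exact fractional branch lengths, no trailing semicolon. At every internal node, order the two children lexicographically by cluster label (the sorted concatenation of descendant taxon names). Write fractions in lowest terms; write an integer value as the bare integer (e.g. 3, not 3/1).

iteration 1: select K,U (d=1, Q=-31); attach at lengths (-7/4, 11/4); label the merged cluster KU
  updated: d(KU,S)=4, d(KU,V)=21/2
iteration 2: select KU,S (d=4, Q=-35/2); attach at lengths (23/4, -7/4); label the merged cluster KSU
  updated: d(KSU,V)=19/4
iteration 3: select KSU,V (d=19/4); attach at lengths (19/8, 19/8); label the merged cluster KSUV
final tree: (((K:-7/4,U:11/4):23/4,S:-7/4):19/8,V:19/8)
total length: 39/4

(((K:-7/4,U:11/4):23/4,S:-7/4):19/8,V:19/8)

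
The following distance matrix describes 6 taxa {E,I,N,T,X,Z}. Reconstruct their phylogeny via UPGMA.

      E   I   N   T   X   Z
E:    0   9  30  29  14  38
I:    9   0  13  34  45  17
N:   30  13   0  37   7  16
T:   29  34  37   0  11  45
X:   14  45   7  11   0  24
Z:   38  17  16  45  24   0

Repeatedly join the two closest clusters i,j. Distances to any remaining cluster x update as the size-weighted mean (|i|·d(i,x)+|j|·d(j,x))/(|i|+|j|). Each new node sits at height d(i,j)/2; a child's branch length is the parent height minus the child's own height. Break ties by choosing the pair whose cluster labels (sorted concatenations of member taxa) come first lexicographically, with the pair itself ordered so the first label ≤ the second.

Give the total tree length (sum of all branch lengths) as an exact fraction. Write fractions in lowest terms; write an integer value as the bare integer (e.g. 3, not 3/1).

3737/60

iteration 1: select N,X (d=7); attach at lengths (7/2, 7/2); label the merged cluster NX
  updated: d(E,NX)=22, d(I,NX)=29, d(NX,T)=24, d(NX,Z)=20
iteration 2: select E,I (d=9); attach at lengths (9/2, 9/2); label the merged cluster EI
  updated: d(EI,NX)=51/2, d(EI,T)=63/2, d(EI,Z)=55/2
iteration 3: select NX,Z (d=20); attach at lengths (13/2, 10); label the merged cluster NXZ
  updated: d(EI,NXZ)=157/6, d(NXZ,T)=31
iteration 4: select EI,NXZ (d=157/6); attach at lengths (103/12, 37/12); label the merged cluster EINXZ
  updated: d(EINXZ,T)=156/5
iteration 5: select EINXZ,T (d=156/5); attach at lengths (151/60, 78/5); label the merged cluster EINTXZ
final tree: (((E:9/2,I:9/2):103/12,((N:7/2,X:7/2):13/2,Z:10):37/12):151/60,T:78/5)
total length: 3737/60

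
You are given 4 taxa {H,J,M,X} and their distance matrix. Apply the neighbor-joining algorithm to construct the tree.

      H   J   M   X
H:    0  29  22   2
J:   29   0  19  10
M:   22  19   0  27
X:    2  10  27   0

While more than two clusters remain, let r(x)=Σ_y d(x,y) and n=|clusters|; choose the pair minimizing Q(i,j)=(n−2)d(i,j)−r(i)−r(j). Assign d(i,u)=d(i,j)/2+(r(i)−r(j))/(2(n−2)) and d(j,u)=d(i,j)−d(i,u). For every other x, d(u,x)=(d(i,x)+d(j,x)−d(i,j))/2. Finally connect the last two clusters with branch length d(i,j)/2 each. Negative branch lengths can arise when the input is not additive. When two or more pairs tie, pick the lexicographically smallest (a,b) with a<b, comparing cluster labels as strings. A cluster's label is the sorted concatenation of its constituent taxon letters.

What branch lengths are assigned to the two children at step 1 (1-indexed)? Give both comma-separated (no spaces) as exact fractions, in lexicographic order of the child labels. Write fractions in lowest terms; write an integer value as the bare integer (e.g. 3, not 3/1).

9/2,-5/2

iteration 1: select H,X (d=2, Q=-88); attach at lengths (9/2, -5/2); label the merged cluster HX
  updated: d(HX,J)=37/2, d(HX,M)=47/2
iteration 2: select HX,J (d=37/2, Q=-61); attach at lengths (23/2, 7); label the merged cluster HJX
  updated: d(HJX,M)=12
iteration 3: select HJX,M (d=12); attach at lengths (6, 6); label the merged cluster HJMX
final tree: (((H:9/2,X:-5/2):23/2,J:7):6,M:6)
total length: 65/2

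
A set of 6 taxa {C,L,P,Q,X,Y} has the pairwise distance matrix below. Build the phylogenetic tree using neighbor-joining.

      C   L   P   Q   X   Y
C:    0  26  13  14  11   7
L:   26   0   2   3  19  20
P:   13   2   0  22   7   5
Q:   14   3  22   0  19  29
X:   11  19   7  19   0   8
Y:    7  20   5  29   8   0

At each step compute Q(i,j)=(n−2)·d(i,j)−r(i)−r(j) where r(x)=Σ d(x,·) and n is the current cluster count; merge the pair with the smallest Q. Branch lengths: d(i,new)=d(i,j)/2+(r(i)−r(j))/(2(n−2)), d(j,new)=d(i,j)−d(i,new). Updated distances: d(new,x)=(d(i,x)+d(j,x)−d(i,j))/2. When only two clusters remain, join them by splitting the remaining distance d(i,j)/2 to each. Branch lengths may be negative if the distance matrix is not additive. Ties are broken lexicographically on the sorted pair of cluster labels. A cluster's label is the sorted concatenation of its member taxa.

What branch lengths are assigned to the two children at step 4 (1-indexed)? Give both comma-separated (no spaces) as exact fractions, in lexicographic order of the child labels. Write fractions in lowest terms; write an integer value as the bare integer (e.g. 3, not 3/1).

41/16,57/16

iteration 1: select L,Q (d=3, Q=-145); attach at lengths (-5/8, 29/8); label the merged cluster LQ
  updated: d(C,LQ)=37/2, d(LQ,P)=21/2, d(LQ,X)=35/2, d(LQ,Y)=23
iteration 2: select LQ,P (d=21/2, Q=-147/2); attach at lengths (131/12, -5/12); label the merged cluster LPQ
  updated: d(C,LPQ)=21/2, d(LPQ,X)=7, d(LPQ,Y)=35/4
iteration 3: select C,Y (d=7, Q=-153/4); attach at lengths (75/16, 37/16); label the merged cluster CY
  updated: d(CY,LPQ)=49/8, d(CY,X)=6
iteration 4: select CY,LPQ (d=49/8, Q=-153/8); attach at lengths (41/16, 57/16); label the merged cluster CLPQY
  updated: d(CLPQY,X)=55/16
iteration 5: select CLPQY,X (d=55/16); attach at lengths (55/32, 55/32); label the merged cluster CLPQXY
final tree: (((C:75/16,Y:37/16):41/16,((L:-5/8,Q:29/8):131/12,P:-5/12):57/16):55/32,X:55/32)
total length: 481/16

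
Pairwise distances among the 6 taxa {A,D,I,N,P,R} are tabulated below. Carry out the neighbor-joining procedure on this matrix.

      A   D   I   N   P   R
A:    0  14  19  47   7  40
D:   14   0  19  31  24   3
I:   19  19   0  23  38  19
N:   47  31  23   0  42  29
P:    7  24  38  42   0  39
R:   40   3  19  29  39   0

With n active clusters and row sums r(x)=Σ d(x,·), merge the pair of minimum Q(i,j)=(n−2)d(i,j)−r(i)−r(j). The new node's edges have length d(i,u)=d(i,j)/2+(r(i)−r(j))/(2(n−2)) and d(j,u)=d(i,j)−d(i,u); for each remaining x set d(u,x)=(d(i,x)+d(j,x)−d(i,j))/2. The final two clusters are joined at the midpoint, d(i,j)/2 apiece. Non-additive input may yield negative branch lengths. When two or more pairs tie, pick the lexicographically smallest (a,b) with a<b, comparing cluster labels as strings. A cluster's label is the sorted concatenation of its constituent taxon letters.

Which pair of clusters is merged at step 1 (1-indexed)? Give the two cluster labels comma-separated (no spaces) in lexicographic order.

1. join A+P (d=7, Q=-249) ⇒ AP; edges |A|=5/8, |P|=51/8
  updated: d(AP,D)=31/2, d(AP,I)=25, d(AP,N)=41, d(AP,R)=36
2. join D+R (d=3, Q=-293/2) ⇒ DR; edges |D|=-19/12, |R|=55/12
  updated: d(AP,DR)=97/4, d(DR,I)=35/2, d(DR,N)=57/2
3. join AP+DR (d=97/4, Q=-112) ⇒ ADPR; edges |AP|=137/8, |DR|=57/8
  updated: d(ADPR,I)=73/8, d(ADPR,N)=181/8
4. join ADPR+I (d=73/8, Q=-219/4) ⇒ ADIPR; edges |ADPR|=35/8, |I|=19/4
  updated: d(ADIPR,N)=73/4
5. join ADIPR+N (d=73/4) ⇒ ADINPR; edges |ADIPR|=73/8, |N|=73/8
final tree: ((((A:5/8,P:51/8):137/8,(D:-19/12,R:55/12):57/8):35/8,I:19/4):73/8,N:73/8)
total length: 493/8

A,P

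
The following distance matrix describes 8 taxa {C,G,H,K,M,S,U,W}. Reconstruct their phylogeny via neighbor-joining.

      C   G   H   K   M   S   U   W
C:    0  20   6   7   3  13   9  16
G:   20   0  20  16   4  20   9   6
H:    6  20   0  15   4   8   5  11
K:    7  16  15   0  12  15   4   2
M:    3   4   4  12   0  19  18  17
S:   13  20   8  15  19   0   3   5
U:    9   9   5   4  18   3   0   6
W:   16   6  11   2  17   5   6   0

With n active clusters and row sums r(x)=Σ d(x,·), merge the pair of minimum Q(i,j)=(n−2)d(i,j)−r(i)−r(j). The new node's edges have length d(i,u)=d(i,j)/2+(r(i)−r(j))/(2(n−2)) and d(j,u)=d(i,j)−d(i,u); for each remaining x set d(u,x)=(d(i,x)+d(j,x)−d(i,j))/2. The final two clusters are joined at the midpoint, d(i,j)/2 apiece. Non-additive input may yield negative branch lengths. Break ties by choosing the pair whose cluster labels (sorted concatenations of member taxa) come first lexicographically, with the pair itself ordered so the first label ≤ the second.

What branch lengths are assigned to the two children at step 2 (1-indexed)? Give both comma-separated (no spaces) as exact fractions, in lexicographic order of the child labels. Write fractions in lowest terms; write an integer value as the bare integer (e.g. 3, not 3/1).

31/20,9/20

1. join G+M (d=4, Q=-148) ⇒ GM; edges |G|=7/2, |M|=1/2
  updated: d(C,GM)=19/2, d(GM,H)=10, d(GM,K)=12, d(GM,S)=35/2, d(GM,U)=23/2, d(GM,W)=19/2
2. join K+W (d=2, Q=-189/2) ⇒ KW; edges |K|=31/20, |W|=9/20
  updated: d(C,KW)=21/2, d(GM,KW)=39/4, d(H,KW)=12, d(KW,S)=9, d(KW,U)=4
3. join S+U (d=3, Q=-71) ⇒ SU; edges |S|=15/4, |U|=-3/4
  updated: d(C,SU)=19/2, d(GM,SU)=13, d(H,SU)=5, d(KW,SU)=5
4. join KW+SU (d=5, Q=-219/4) ⇒ KSUW; edges |KW|=79/24, |SU|=41/24
  updated: d(C,KSUW)=15/2, d(GM,KSUW)=71/8, d(H,KSUW)=6
5. join C+H (d=6, Q=-33) ⇒ CH; edges |C|=13/4, |H|=11/4
  updated: d(CH,GM)=27/4, d(CH,KSUW)=15/4
6. join CH+GM (d=27/4, Q=-155/8) ⇒ CGHM; edges |CH|=13/16, |GM|=95/16
  updated: d(CGHM,KSUW)=47/16
7. join CGHM+KSUW (d=47/16) ⇒ CGHKMSUW; edges |CGHM|=47/32, |KSUW|=47/32
final tree: (((C:13/4,H:11/4):13/16,(G:7/2,M:1/2):95/16):47/32,((K:31/20,W:9/20):79/24,(S:15/4,U:-3/4):41/24):47/32)
total length: 475/16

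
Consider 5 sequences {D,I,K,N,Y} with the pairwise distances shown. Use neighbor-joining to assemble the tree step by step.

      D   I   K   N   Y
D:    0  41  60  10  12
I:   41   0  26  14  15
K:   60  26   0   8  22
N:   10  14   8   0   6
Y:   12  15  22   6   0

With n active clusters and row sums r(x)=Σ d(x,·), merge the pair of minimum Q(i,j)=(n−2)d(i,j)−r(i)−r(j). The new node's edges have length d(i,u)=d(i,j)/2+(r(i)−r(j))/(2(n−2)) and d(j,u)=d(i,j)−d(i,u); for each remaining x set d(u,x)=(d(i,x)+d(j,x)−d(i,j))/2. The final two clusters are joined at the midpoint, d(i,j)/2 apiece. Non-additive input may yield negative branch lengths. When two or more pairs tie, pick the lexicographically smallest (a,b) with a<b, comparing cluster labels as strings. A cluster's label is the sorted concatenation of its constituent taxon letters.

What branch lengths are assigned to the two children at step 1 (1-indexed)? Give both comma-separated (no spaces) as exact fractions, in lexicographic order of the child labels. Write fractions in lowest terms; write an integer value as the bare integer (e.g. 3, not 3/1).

step 1: merge (D,Y) at d=12, Q=-142; branch lengths D→52/3, Y→-16/3; new cluster DY
  updated: d(DY,I)=22, d(DY,K)=35, d(DY,N)=2
step 2: merge (DY,N) at d=2, Q=-79; branch lengths DY→39/4, N→-31/4; new cluster DNY
  updated: d(DNY,I)=17, d(DNY,K)=41/2
step 3: merge (DNY,I) at d=17, Q=-127/2; branch lengths DNY→23/4, I→45/4; new cluster DINY
  updated: d(DINY,K)=59/4
step 4: merge (DINY,K) at d=59/4; branch lengths DINY→59/8, K→59/8; new cluster DIKNY
final tree: ((((D:52/3,Y:-16/3):39/4,N:-31/4):23/4,I:45/4):59/8,K:59/8)
total length: 183/4

52/3,-16/3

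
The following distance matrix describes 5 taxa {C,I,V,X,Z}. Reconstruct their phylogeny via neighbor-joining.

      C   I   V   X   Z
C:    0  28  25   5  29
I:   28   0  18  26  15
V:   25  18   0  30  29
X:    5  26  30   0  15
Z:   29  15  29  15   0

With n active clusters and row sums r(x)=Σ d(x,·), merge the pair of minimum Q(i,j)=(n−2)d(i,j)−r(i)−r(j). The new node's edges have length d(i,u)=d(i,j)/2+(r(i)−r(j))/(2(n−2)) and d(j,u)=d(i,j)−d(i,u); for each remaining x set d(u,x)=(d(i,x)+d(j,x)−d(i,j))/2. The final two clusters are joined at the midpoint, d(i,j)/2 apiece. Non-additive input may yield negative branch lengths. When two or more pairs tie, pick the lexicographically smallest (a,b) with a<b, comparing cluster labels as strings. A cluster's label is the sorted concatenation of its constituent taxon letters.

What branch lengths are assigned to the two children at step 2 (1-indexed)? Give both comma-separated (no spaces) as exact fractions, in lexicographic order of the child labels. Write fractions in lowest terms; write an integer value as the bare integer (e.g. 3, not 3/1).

1. join C+X (d=5, Q=-148) ⇒ CX; edges |C|=13/3, |X|=2/3
  updated: d(CX,I)=49/2, d(CX,V)=25, d(CX,Z)=39/2
2. join CX+Z (d=39/2, Q=-187/2) ⇒ CXZ; edges |CX|=89/8, |Z|=67/8
  updated: d(CXZ,I)=10, d(CXZ,V)=69/4
3. join CXZ+I (d=10, Q=-181/4) ⇒ CIXZ; edges |CXZ|=37/8, |I|=43/8
  updated: d(CIXZ,V)=101/8
4. join CIXZ+V (d=101/8) ⇒ CIVXZ; edges |CIXZ|=101/16, |V|=101/16
final tree: ((((C:13/3,X:2/3):89/8,Z:67/8):37/8,I:43/8):101/16,V:101/16)
total length: 377/8

89/8,67/8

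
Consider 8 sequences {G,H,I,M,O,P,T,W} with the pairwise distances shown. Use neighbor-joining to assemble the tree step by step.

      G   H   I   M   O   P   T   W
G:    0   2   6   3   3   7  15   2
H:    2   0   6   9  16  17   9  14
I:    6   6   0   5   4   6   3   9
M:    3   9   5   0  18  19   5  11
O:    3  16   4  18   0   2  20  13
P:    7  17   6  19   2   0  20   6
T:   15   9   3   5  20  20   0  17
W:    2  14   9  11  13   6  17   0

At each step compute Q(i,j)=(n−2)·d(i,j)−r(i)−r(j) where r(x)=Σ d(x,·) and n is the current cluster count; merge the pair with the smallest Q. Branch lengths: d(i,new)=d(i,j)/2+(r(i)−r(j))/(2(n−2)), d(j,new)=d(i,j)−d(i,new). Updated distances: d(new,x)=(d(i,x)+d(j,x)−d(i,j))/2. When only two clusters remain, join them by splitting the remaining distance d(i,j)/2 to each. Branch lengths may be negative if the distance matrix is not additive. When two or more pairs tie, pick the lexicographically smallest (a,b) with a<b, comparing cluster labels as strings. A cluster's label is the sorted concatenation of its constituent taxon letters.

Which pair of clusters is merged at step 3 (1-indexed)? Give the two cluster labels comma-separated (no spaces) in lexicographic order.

I,MT

iteration 1: select O,P (d=2, Q=-141); attach at lengths (11/12, 13/12); label the merged cluster OP
  updated: d(G,OP)=4, d(H,OP)=31/2, d(I,OP)=4, d(M,OP)=35/2, d(OP,T)=19, d(OP,W)=17/2
iteration 2: select M,T (d=5, Q=-187/2); attach at lengths (3/4, 17/4); label the merged cluster MT
  updated: d(G,MT)=13/2, d(H,MT)=13/2, d(I,MT)=3/2, d(MT,OP)=63/4, d(MT,W)=23/2
iteration 3: select I,MT (d=3/2, Q=-249/4); attach at lengths (-37/32, 85/32); label the merged cluster IMT
  updated: d(G,IMT)=11/2, d(H,IMT)=11/2, d(IMT,OP)=73/8, d(IMT,W)=19/2
iteration 4: select H,IMT (d=11/2, Q=-401/8); attach at lengths (191/48, 73/48); label the merged cluster HIMT
  updated: d(G,HIMT)=1, d(HIMT,OP)=153/16, d(HIMT,W)=9
iteration 5: select G,HIMT (d=1, Q=-393/16); attach at lengths (-169/64, 233/64); label the merged cluster GHIMT
  updated: d(GHIMT,OP)=201/32, d(GHIMT,W)=5
iteration 6: select GHIMT,OP (d=201/32, Q=-633/32); attach at lengths (89/64, 313/64); label the merged cluster GHIMOPT
  updated: d(GHIMOPT,W)=231/64
iteration 7: select GHIMOPT,W (d=231/64); attach at lengths (231/128, 231/128); label the merged cluster GHIMOPTW
final tree: (((G:-169/64,(H:191/48,(I:-37/32,(M:3/4,T:17/4):85/32):73/48):233/64):89/64,(O:11/12,P:13/12):313/64):231/128,W:231/128)
total length: 1593/64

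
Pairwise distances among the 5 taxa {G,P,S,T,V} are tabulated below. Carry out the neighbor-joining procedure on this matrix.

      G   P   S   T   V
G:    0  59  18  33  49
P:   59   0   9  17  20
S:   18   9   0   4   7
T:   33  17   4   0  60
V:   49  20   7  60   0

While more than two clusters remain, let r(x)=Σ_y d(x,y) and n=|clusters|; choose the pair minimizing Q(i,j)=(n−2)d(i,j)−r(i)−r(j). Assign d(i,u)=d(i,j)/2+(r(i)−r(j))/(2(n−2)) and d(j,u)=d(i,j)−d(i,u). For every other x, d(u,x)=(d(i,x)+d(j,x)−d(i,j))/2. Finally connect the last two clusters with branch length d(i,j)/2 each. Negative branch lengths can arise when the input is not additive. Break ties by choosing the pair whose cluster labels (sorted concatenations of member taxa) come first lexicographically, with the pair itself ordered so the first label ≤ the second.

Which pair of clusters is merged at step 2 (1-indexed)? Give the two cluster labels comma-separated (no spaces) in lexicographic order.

iteration 1: select P,V (d=20, Q=-181); attach at lengths (29/6, 91/6); label the merged cluster PV
  updated: d(G,PV)=44, d(PV,S)=-2, d(PV,T)=57/2
iteration 2: select G,T (d=33, Q=-189/2); attach at lengths (191/8, 73/8); label the merged cluster GT
  updated: d(GT,PV)=79/4, d(GT,S)=-11/2
iteration 3: select GT,PV (d=79/4, Q=-49/4); attach at lengths (65/8, 93/8); label the merged cluster GPTV
  updated: d(GPTV,S)=-109/8
iteration 4: select GPTV,S (d=-109/8); attach at lengths (-109/16, -109/16); label the merged cluster GPSTV
final tree: (((G:191/8,T:73/8):65/8,(P:29/6,V:91/6):93/8):-109/16,S:-109/16)
total length: 473/8

G,T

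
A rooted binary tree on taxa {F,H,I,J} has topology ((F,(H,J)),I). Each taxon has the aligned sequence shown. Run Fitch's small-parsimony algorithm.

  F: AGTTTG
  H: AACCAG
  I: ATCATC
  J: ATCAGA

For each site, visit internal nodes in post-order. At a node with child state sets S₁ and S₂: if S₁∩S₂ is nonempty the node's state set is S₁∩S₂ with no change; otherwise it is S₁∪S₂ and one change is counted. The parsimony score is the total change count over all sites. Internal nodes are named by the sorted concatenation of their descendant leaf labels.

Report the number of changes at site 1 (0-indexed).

[col 0] HJ: children H:{A}, J:{A} ∩→ {A}; cost 0
[col 0] FHJ: children F:{A}, HJ:{A} ∩→ {A}; cost 0
[col 0] FHIJ: children FHJ:{A}, I:{A} ∩→ {A}; cost 0
[col 1] HJ: children H:{A}, J:{T} ∪→ {A,T}; cost 1
[col 1] FHJ: children F:{G}, HJ:{A,T} ∪→ {A,G,T}; cost 1
[col 1] FHIJ: children FHJ:{A,G,T}, I:{T} ∩→ {T}; cost 0
[col 2] HJ: children H:{C}, J:{C} ∩→ {C}; cost 0
[col 2] FHJ: children F:{T}, HJ:{C} ∪→ {C,T}; cost 1
[col 2] FHIJ: children FHJ:{C,T}, I:{C} ∩→ {C}; cost 0
[col 3] HJ: children H:{C}, J:{A} ∪→ {A,C}; cost 1
[col 3] FHJ: children F:{T}, HJ:{A,C} ∪→ {A,C,T}; cost 1
[col 3] FHIJ: children FHJ:{A,C,T}, I:{A} ∩→ {A}; cost 0
[col 4] HJ: children H:{A}, J:{G} ∪→ {A,G}; cost 1
[col 4] FHJ: children F:{T}, HJ:{A,G} ∪→ {A,G,T}; cost 1
[col 4] FHIJ: children FHJ:{A,G,T}, I:{T} ∩→ {T}; cost 0
[col 5] HJ: children H:{G}, J:{A} ∪→ {A,G}; cost 1
[col 5] FHJ: children F:{G}, HJ:{A,G} ∩→ {G}; cost 0
[col 5] FHIJ: children FHJ:{G}, I:{C} ∪→ {C,G}; cost 1
per-site changes: [0, 2, 1, 2, 2, 2]; total = 9

2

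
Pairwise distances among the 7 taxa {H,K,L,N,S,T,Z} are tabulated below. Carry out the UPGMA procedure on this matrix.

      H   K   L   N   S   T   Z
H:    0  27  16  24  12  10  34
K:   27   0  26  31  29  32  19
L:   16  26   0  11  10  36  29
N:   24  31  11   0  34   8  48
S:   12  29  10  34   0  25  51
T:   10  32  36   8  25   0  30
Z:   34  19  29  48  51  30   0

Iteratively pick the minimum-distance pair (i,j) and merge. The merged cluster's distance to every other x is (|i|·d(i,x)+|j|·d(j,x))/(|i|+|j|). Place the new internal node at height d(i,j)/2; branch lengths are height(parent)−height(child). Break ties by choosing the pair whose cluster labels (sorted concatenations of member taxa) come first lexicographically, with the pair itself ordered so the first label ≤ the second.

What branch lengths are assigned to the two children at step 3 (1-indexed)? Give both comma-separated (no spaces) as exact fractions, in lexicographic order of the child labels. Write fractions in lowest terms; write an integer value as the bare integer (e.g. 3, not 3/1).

7,2

step 1: merge (N,T) at d=8; branch lengths N→4, T→4; new cluster NT
  updated: d(H,NT)=17, d(K,NT)=63/2, d(L,NT)=47/2, d(NT,S)=59/2, d(NT,Z)=39
step 2: merge (L,S) at d=10; branch lengths L→5, S→5; new cluster LS
  updated: d(H,LS)=14, d(K,LS)=55/2, d(LS,NT)=53/2, d(LS,Z)=40
step 3: merge (H,LS) at d=14; branch lengths H→7, LS→2; new cluster HLS
  updated: d(HLS,K)=82/3, d(HLS,NT)=70/3, d(HLS,Z)=38
step 4: merge (K,Z) at d=19; branch lengths K→19/2, Z→19/2; new cluster KZ
  updated: d(HLS,KZ)=98/3, d(KZ,NT)=141/4
step 5: merge (HLS,NT) at d=70/3; branch lengths HLS→14/3, NT→23/3; new cluster HLNST
  updated: d(HLNST,KZ)=337/10
step 6: merge (HLNST,KZ) at d=337/10; branch lengths HLNST→311/60, KZ→147/20; new cluster HKLNSTZ
final tree: (((H:7,(L:5,S:5):2):14/3,(N:4,T:4):23/3):311/60,(K:19/2,Z:19/2):147/20)
total length: 1063/15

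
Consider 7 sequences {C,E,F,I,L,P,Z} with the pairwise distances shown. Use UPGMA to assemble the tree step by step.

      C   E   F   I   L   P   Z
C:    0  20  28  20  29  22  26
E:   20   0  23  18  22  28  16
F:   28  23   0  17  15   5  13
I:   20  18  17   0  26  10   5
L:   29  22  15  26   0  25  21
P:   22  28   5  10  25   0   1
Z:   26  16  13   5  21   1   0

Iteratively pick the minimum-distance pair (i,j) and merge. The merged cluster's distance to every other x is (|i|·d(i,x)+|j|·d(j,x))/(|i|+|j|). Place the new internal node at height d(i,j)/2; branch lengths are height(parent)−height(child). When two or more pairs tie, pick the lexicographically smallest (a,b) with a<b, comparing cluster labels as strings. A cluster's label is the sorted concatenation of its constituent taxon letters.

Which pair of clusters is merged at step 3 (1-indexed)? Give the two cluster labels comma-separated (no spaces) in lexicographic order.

step 1: merge (P,Z) at d=1; branch lengths P→1/2, Z→1/2; new cluster PZ
  updated: d(C,PZ)=24, d(E,PZ)=22, d(F,PZ)=9, d(I,PZ)=15/2, d(L,PZ)=23
step 2: merge (I,PZ) at d=15/2; branch lengths I→15/4, PZ→13/4; new cluster IPZ
  updated: d(C,IPZ)=68/3, d(E,IPZ)=62/3, d(F,IPZ)=35/3, d(IPZ,L)=24
step 3: merge (F,IPZ) at d=35/3; branch lengths F→35/6, IPZ→25/12; new cluster FIPZ
  updated: d(C,FIPZ)=24, d(E,FIPZ)=85/4, d(FIPZ,L)=87/4
step 4: merge (C,E) at d=20; branch lengths C→10, E→10; new cluster CE
  updated: d(CE,FIPZ)=181/8, d(CE,L)=51/2
step 5: merge (FIPZ,L) at d=87/4; branch lengths FIPZ→121/24, L→87/8; new cluster FILPZ
  updated: d(CE,FILPZ)=116/5
step 6: merge (CE,FILPZ) at d=116/5; branch lengths CE→8/5, FILPZ→29/40; new cluster CEFILPZ
final tree: ((C:10,E:10):8/5,((F:35/6,(I:15/4,(P:1/2,Z:1/2):13/4):25/12):121/24,L:87/8):29/40)
total length: 6499/120

F,IPZ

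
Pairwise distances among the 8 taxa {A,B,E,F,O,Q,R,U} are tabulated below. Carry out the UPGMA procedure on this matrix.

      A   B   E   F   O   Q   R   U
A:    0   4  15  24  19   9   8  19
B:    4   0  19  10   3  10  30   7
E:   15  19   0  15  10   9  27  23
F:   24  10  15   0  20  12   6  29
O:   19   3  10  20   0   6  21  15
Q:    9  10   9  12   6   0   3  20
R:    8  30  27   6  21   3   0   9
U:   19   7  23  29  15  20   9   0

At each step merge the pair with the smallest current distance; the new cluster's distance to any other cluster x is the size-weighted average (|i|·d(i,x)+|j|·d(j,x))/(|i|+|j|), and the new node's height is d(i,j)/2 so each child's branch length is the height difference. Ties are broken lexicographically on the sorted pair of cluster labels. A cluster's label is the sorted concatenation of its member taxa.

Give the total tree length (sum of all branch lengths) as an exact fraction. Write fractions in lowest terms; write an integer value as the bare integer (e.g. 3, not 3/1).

7529/168

iteration 1: select B,O (d=3); attach at lengths (3/2, 3/2); label the merged cluster BO
  updated: d(A,BO)=23/2, d(BO,E)=29/2, d(BO,F)=15, d(BO,Q)=8, d(BO,R)=51/2, d(BO,U)=11
iteration 2: select Q,R (d=3); attach at lengths (3/2, 3/2); label the merged cluster QR
  updated: d(A,QR)=17/2, d(BO,QR)=67/4, d(E,QR)=18, d(F,QR)=9, d(QR,U)=29/2
iteration 3: select A,QR (d=17/2); attach at lengths (17/4, 11/4); label the merged cluster AQR
  updated: d(AQR,BO)=15, d(AQR,E)=17, d(AQR,F)=14, d(AQR,U)=16
iteration 4: select BO,U (d=11); attach at lengths (4, 11/2); label the merged cluster BOU
  updated: d(AQR,BOU)=46/3, d(BOU,E)=52/3, d(BOU,F)=59/3
iteration 5: select AQR,F (d=14); attach at lengths (11/4, 7); label the merged cluster AFQR
  updated: d(AFQR,BOU)=197/12, d(AFQR,E)=33/2
iteration 6: select AFQR,BOU (d=197/12); attach at lengths (29/24, 65/24); label the merged cluster ABFOQRU
  updated: d(ABFOQRU,E)=118/7
iteration 7: select ABFOQRU,E (d=118/7); attach at lengths (37/168, 59/7); label the merged cluster ABEFOQRU
final tree: ((((A:17/4,(Q:3/2,R:3/2):11/4):11/4,F:7):29/24,((B:3/2,O:3/2):4,U:11/2):65/24):37/168,E:59/7)
total length: 7529/168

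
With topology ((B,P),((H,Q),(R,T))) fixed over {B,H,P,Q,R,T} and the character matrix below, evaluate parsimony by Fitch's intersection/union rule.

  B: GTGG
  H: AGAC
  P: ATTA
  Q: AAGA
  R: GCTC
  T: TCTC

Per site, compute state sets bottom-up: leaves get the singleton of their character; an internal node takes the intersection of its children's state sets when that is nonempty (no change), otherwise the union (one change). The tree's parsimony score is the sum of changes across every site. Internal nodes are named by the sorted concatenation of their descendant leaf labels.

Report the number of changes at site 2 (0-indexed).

[col 0] BP: children B:{G}, P:{A} ∪→ {A,G}; cost 1
[col 0] HQ: children H:{A}, Q:{A} ∩→ {A}; cost 0
[col 0] RT: children R:{G}, T:{T} ∪→ {G,T}; cost 1
[col 0] HQRT: children HQ:{A}, RT:{G,T} ∪→ {A,G,T}; cost 1
[col 0] BHPQRT: children BP:{A,G}, HQRT:{A,G,T} ∩→ {A,G}; cost 0
[col 1] BP: children B:{T}, P:{T} ∩→ {T}; cost 0
[col 1] HQ: children H:{G}, Q:{A} ∪→ {A,G}; cost 1
[col 1] RT: children R:{C}, T:{C} ∩→ {C}; cost 0
[col 1] HQRT: children HQ:{A,G}, RT:{C} ∪→ {A,C,G}; cost 1
[col 1] BHPQRT: children BP:{T}, HQRT:{A,C,G} ∪→ {A,C,G,T}; cost 1
[col 2] BP: children B:{G}, P:{T} ∪→ {G,T}; cost 1
[col 2] HQ: children H:{A}, Q:{G} ∪→ {A,G}; cost 1
[col 2] RT: children R:{T}, T:{T} ∩→ {T}; cost 0
[col 2] HQRT: children HQ:{A,G}, RT:{T} ∪→ {A,G,T}; cost 1
[col 2] BHPQRT: children BP:{G,T}, HQRT:{A,G,T} ∩→ {G,T}; cost 0
[col 3] BP: children B:{G}, P:{A} ∪→ {A,G}; cost 1
[col 3] HQ: children H:{C}, Q:{A} ∪→ {A,C}; cost 1
[col 3] RT: children R:{C}, T:{C} ∩→ {C}; cost 0
[col 3] HQRT: children HQ:{A,C}, RT:{C} ∩→ {C}; cost 0
[col 3] BHPQRT: children BP:{A,G}, HQRT:{C} ∪→ {A,C,G}; cost 1
per-site changes: [3, 3, 3, 3]; total = 12

3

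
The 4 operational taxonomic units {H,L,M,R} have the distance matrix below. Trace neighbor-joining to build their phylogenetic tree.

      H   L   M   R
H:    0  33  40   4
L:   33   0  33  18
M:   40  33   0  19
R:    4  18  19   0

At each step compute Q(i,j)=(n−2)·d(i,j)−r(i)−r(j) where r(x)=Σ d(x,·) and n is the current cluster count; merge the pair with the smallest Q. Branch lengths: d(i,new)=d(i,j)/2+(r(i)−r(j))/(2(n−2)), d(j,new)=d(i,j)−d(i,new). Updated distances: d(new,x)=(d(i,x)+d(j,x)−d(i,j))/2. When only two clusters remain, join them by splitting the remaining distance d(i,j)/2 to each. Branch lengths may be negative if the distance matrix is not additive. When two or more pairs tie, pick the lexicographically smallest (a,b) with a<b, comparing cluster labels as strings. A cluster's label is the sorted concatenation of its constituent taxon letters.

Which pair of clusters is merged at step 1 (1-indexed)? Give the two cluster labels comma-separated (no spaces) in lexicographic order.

step 1: merge (H,R) at d=4, Q=-110; branch lengths H→11, R→-7; new cluster HR
  updated: d(HR,L)=47/2, d(HR,M)=55/2
step 2: merge (HR,L) at d=47/2, Q=-84; branch lengths HR→9, L→29/2; new cluster HLR
  updated: d(HLR,M)=37/2
step 3: merge (HLR,M) at d=37/2; branch lengths HLR→37/4, M→37/4; new cluster HLMR
final tree: (((H:11,R:-7):9,L:29/2):37/4,M:37/4)
total length: 46

H,R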